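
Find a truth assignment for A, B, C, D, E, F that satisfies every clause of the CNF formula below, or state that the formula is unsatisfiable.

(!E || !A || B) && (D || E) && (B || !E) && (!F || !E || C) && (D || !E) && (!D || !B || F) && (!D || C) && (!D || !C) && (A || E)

UNSATISFIABLE

Branch on D: set D = true.
The clause (C) is unit, so C = true.
Now (!C) is unsatisfied and unit — conflict.
That branch fails; take D = false instead.
The clause (E) is unit, so E = true.
Now (!E) is unsatisfied and unit — conflict.
Neither D = true nor D = false works.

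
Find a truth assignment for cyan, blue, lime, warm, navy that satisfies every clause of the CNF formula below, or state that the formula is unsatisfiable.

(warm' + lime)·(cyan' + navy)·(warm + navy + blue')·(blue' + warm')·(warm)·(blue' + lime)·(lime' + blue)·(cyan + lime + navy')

The clause (warm) is unit, so warm = 1.
The clause (lime) is unit, so lime = 1.
The clause (blue') is unit, so blue = 0.
But (blue) is also a unit clause — contradiction.

UNSATISFIABLE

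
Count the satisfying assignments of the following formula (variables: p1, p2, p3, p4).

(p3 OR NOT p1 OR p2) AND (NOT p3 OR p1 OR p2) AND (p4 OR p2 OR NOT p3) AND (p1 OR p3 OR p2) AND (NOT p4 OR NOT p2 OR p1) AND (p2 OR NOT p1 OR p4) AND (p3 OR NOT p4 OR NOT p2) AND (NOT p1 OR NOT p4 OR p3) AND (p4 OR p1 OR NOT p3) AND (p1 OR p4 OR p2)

There are 2^4 = 16 truth assignments over (p1, p2, p3, p4).
Check each against the 10 clauses (columns in the order p1, p2, p3, p4):
  F F F F  ✗ fails (p1 OR p3 OR p2)
  F F F T  ✗ fails (p1 OR p3 OR p2)
  F F T F  ✗ fails (NOT p3 OR p1 OR p2)
  F F T T  ✗ fails (NOT p3 OR p1 OR p2)
  F T F F  ✓ satisfies all
  F T F T  ✗ fails (NOT p4 OR NOT p2 OR p1)
  F T T F  ✗ fails (p4 OR p1 OR NOT p3)
  F T T T  ✗ fails (NOT p4 OR NOT p2 OR p1)
  T F F F  ✗ fails (p3 OR NOT p1 OR p2)
  T F F T  ✗ fails (p3 OR NOT p1 OR p2)
  T F T F  ✗ fails (p4 OR p2 OR NOT p3)
  T F T T  ✓ satisfies all
  T T F F  ✓ satisfies all
  T T F T  ✗ fails (p3 OR NOT p4 OR NOT p2)
  T T T F  ✓ satisfies all
  T T T T  ✓ satisfies all
5 of the 16 rows are models.

5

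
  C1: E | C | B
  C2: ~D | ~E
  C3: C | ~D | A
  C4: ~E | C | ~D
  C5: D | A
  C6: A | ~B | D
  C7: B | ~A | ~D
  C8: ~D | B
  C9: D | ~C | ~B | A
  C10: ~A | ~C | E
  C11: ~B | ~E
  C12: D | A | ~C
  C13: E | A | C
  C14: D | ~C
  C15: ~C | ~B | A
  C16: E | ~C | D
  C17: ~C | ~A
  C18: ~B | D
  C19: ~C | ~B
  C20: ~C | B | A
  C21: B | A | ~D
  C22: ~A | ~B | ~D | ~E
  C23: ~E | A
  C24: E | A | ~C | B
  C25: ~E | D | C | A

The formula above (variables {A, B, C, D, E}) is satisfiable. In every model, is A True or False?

True

Suppose A = 0.
The clause (D) is unit, so D = 1.
The clause (~E) is unit, so E = 0.
The clause (C) is unit, so C = 1.
The clause (B) is unit, so B = 1.
But (~B) is also a unit clause — contradiction.
So every satisfying assignment has A = True.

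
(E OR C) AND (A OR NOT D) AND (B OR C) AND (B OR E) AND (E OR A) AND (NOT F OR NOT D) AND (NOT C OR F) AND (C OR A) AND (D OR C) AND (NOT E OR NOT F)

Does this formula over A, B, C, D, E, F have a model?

Yes, satisfiable

Branch on E: set E = true.
(NOT F) alone gives F = false.
(NOT C) alone gives C = false.
(B) alone gives B = true.
(A) alone gives A = true.
(D) alone gives D = true.
Every clause now holds.
A satisfying assignment: A=true; B=true; C=false; D=true; E=true; F=false.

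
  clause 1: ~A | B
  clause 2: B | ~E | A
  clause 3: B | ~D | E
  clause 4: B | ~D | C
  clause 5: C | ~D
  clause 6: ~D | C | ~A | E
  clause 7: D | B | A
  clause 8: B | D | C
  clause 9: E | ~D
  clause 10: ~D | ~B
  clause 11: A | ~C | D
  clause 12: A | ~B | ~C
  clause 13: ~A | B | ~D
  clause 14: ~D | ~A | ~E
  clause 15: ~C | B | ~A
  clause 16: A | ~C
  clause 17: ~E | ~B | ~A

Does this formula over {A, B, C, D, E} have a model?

Yes

Suppose A = 1.
(B) alone gives B = 1.
(~D) alone gives D = 0.
(~E) alone gives E = 0.
Every clause is now satisfied; C is unconstrained.
A satisfying assignment: A=1; B=1; C=1; D=0; E=0.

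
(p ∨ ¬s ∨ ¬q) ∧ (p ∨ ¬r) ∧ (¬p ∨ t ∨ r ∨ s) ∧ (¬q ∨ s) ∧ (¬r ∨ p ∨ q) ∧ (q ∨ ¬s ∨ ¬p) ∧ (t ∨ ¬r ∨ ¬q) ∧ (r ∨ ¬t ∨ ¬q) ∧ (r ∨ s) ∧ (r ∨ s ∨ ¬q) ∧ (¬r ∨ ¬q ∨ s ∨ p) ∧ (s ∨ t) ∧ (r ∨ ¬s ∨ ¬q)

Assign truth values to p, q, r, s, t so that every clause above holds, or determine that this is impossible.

p: False,  q: False,  r: False,  s: True,  t: False

Case p = False:
The clause (¬r) is unit, so r = False.
The clause (s) is unit, so s = True.
The clause (¬q) is unit, so q = False.
All clauses hold; t can take either value.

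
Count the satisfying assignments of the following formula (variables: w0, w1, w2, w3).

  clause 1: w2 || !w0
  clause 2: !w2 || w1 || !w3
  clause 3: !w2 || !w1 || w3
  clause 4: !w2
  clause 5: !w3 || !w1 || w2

There are 2^4 = 16 truth assignments over (w0, w1, w2, w3).
Check each against the 5 clauses (columns in the order w0, w1, w2, w3):
  F F F F  ✓ satisfies all
  F F F T  ✓ satisfies all
  F F T F  ✗ fails (!w2)
  F F T T  ✗ fails (!w2 || w1 || !w3)
  F T F F  ✓ satisfies all
  F T F T  ✗ fails (!w3 || !w1 || w2)
  F T T F  ✗ fails (!w2 || !w1 || w3)
  F T T T  ✗ fails (!w2)
  T F F F  ✗ fails (w2 || !w0)
  T F F T  ✗ fails (w2 || !w0)
  T F T F  ✗ fails (!w2)
  T F T T  ✗ fails (!w2 || w1 || !w3)
  T T F F  ✗ fails (w2 || !w0)
  T T F T  ✗ fails (w2 || !w0)
  T T T F  ✗ fails (!w2 || !w1 || w3)
  T T T T  ✗ fails (!w2)
3 of the 16 rows are models.

3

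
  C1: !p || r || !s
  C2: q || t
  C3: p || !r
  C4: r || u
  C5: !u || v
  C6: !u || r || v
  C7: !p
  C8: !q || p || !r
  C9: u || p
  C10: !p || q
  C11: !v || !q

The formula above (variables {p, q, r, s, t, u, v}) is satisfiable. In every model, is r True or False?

Suppose r = true.
Unit clause (p) forces p = true.
Now (!p) is unsatisfied and unit — conflict.
So every satisfying assignment has r = False.

False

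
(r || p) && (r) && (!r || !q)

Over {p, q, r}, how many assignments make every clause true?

2

There are 2^3 = 8 truth assignments over (p, q, r).
Split on r. With r = true, the clauses containing r are satisfied and !r drops from the rest; 2 of the 2^2 = 4 assignments to the other variables satisfy what remains.
With r = false, by the same count on the reduced clause set, 0 assignments work.
Total: 2 + 0 = 2.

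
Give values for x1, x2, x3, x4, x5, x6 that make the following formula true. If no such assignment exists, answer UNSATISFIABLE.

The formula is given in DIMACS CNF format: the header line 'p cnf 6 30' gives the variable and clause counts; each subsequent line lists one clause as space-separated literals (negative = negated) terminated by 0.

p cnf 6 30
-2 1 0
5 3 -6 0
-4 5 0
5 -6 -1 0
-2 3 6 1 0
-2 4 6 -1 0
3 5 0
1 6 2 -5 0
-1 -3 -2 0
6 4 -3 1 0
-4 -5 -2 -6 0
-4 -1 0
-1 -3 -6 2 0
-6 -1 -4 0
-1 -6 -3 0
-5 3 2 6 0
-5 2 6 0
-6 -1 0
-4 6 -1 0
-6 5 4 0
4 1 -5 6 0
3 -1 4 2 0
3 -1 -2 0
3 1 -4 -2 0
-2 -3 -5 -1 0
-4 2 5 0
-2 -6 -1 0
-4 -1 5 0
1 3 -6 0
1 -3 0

Try x2 = False.
Try x4 = False.
Try x3 = True.
(x1) alone gives x1 = True.
(¬x6) alone gives x6 = False.
(¬x5) alone gives x5 = False.
Every clause now holds.

x1=True; x2=False; x3=True; x4=False; x5=False; x6=False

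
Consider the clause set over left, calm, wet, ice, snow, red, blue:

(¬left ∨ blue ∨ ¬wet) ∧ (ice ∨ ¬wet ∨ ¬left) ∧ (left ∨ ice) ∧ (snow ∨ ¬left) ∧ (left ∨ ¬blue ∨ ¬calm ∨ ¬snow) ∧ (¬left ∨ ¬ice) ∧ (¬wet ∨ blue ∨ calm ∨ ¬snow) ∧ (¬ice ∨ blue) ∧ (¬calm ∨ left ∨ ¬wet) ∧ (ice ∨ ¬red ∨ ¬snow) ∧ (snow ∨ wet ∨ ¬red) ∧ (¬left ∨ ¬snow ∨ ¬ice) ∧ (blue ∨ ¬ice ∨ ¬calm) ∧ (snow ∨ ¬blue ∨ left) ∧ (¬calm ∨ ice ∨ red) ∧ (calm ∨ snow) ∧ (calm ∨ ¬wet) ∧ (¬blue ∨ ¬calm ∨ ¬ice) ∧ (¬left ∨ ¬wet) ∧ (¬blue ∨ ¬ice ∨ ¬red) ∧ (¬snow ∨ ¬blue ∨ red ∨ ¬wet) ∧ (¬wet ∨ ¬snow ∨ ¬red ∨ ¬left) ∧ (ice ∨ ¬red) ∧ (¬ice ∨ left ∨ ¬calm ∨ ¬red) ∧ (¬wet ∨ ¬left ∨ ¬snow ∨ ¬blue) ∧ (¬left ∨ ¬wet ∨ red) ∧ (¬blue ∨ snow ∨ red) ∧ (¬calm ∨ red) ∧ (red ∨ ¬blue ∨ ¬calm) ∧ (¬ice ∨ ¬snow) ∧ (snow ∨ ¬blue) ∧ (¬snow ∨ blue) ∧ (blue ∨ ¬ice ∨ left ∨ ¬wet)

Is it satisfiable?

Branch on left: set left = True.
Unit clause (snow) forces snow = True.
Unit clause (¬ice) forces ice = False.
Unit clause (¬wet) forces wet = False.
Unit clause (¬red) forces red = False.
Unit clause (¬calm) forces calm = False.
Unit clause (blue) forces blue = True.
This assignment satisfies each clause.
A satisfying assignment: left ↦ True; calm ↦ False; wet ↦ False; ice ↦ False; snow ↦ True; red ↦ False; blue ↦ True.

Yes, satisfiable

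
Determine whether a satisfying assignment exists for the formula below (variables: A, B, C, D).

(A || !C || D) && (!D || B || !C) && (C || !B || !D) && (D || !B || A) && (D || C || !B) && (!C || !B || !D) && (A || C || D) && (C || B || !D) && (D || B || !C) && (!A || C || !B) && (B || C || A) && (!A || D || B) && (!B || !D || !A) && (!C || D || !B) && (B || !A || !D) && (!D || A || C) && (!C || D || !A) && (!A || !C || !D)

Suppose A = true.
Suppose C = true.
(D) alone gives D = true.
But (!D) is also a unit clause — contradiction.
Backtrack on C: now try C = false.
(!B) alone gives B = false.
(!D) alone gives D = false.
But (D) is also a unit clause — contradiction.
Either choice for C ends in contradiction.
Backtrack on A: now try A = false.
Suppose C = false.
(D) alone gives D = true.
But (!D) is also a unit clause — contradiction.
Backtrack on C: now try C = true.
(D) alone gives D = true.
(B) alone gives B = true.
But (!B) is also a unit clause — contradiction.
Either choice for C ends in contradiction.
Either choice for A ends in contradiction.
No assignment satisfies every clause.

No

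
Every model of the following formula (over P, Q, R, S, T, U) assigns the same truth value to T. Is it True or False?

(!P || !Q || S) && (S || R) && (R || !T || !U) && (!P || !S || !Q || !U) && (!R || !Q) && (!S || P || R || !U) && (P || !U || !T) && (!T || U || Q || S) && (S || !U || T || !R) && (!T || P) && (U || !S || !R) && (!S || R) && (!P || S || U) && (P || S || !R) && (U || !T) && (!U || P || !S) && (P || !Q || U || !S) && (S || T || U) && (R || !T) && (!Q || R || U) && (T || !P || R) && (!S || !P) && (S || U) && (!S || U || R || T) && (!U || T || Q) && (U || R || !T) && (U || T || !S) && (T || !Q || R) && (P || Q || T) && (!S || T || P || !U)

Suppose T = false.
Branch on S: set S = true.
From the singleton clause (R), R = true.
From the singleton clause (!Q), Q = false.
From the singleton clause (U), U = true.
That conflicts with the unit clause (!U).
Backtrack on S: now try S = false.
From the singleton clause (R), R = true.
From the singleton clause (!Q), Q = false.
From the singleton clause (!U), U = false.
That conflicts with the unit clause (U).
Both values of S lead to a conflict.
So every satisfying assignment has T = True.

True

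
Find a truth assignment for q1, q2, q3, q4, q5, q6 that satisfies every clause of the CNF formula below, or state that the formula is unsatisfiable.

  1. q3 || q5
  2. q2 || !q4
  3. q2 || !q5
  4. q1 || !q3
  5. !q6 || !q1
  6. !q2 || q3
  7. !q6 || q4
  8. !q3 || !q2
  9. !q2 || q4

q1: true; q2: false; q3: true; q4: false; q5: false; q6: false

Branch on q3: set q3 = true.
Unit clause (q1) forces q1 = true.
Unit clause (!q6) forces q6 = false.
Unit clause (!q2) forces q2 = false.
Unit clause (!q4) forces q4 = false.
Unit clause (!q5) forces q5 = false.
All clauses are satisfied.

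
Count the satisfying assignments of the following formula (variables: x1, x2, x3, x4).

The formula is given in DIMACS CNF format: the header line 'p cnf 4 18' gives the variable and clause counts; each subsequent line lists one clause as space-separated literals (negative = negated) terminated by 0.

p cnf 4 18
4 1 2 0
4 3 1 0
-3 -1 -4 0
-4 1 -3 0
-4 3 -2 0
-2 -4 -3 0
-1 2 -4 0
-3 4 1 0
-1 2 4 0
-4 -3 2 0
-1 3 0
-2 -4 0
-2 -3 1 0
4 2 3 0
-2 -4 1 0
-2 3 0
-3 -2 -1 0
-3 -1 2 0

1

There are 2^4 = 16 truth assignments over (x1, x2, x3, x4).
Check each against the 18 clauses (columns in the order x1, x2, x3, x4):
  F F F F  ✗ fails (x4 ∨ x1 ∨ x2)
  F F F T  ✓ satisfies all
  F F T F  ✗ fails (x4 ∨ x1 ∨ x2)
  F F T T  ✗ fails (¬x4 ∨ x1 ∨ ¬x3)
  F T F F  ✗ fails (x4 ∨ x3 ∨ x1)
  F T F T  ✗ fails (¬x4 ∨ x3 ∨ ¬x2)
  F T T F  ✗ fails (¬x3 ∨ x4 ∨ x1)
  F T T T  ✗ fails (¬x4 ∨ x1 ∨ ¬x3)
  T F F F  ✗ fails (¬x1 ∨ x2 ∨ x4)
  T F F T  ✗ fails (¬x1 ∨ x2 ∨ ¬x4)
  T F T F  ✗ fails (¬x1 ∨ x2 ∨ x4)
  T F T T  ✗ fails (¬x3 ∨ ¬x1 ∨ ¬x4)
  T T F F  ✗ fails (¬x1 ∨ x3)
  T T F T  ✗ fails (¬x4 ∨ x3 ∨ ¬x2)
  T T T F  ✗ fails (¬x3 ∨ ¬x2 ∨ ¬x1)
  T T T T  ✗ fails (¬x3 ∨ ¬x1 ∨ ¬x4)
1 of the 16 rows is a model.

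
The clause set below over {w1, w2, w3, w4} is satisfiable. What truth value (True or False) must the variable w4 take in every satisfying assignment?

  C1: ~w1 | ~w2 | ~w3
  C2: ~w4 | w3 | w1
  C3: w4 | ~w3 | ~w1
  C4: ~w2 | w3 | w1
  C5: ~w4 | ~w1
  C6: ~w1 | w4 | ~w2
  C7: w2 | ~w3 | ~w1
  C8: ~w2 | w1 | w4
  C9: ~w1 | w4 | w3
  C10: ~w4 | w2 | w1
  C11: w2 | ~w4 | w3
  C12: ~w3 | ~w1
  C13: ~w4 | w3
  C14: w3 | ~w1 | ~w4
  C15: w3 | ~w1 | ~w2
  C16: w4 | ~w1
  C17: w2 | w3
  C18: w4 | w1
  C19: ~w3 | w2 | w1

Suppose w4 = 0.
Unit clause (~w1) forces w1 = 0.
Now (w1) is unsatisfied and unit — conflict.
So every satisfying assignment has w4 = True.

True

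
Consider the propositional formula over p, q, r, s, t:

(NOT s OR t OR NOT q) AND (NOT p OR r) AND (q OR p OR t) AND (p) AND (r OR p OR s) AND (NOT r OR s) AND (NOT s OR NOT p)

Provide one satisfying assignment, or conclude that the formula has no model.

UNSATISFIABLE

From the singleton clause (p), p = true.
From the singleton clause (r), r = true.
From the singleton clause (s), s = true.
Now (NOT s) is unsatisfied and unit — conflict.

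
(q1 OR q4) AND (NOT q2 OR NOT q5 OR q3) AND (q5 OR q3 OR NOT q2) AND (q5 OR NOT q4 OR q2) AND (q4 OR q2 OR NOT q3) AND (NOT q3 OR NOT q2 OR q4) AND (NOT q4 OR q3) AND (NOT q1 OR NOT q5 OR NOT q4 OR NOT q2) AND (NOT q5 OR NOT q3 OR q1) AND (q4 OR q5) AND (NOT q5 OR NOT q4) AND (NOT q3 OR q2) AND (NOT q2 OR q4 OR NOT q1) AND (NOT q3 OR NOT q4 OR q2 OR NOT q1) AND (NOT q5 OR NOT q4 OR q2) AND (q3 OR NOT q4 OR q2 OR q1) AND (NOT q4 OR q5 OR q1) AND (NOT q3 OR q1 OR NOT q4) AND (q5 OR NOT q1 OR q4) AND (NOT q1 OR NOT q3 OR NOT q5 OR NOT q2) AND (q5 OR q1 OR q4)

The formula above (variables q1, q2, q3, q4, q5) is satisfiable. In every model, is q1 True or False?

True

Suppose q1 = false.
The clause (q4) is unit, so q4 = true.
The clause (q3) is unit, so q3 = true.
That conflicts with the unit clause (NOT q3).
So every satisfying assignment has q1 = True.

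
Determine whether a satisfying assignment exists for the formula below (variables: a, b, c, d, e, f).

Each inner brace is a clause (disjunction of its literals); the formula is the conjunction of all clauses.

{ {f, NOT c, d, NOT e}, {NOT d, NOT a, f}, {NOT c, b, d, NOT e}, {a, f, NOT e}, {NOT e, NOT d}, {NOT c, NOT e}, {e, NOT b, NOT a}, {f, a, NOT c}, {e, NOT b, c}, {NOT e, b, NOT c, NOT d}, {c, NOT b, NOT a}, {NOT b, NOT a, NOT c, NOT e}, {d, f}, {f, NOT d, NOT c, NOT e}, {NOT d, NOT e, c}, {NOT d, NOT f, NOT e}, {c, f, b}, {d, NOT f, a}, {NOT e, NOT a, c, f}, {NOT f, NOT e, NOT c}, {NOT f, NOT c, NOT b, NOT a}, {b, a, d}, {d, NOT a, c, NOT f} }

Satisfiable

Suppose e = false.
Suppose b = false.
Suppose d = false.
Unit clause (f) forces f = true.
Unit clause (a) forces a = true.
Unit clause (c) forces c = true.
This assignment satisfies each clause.
A satisfying assignment: a=true,  b=false,  c=true,  d=false,  e=false,  f=true.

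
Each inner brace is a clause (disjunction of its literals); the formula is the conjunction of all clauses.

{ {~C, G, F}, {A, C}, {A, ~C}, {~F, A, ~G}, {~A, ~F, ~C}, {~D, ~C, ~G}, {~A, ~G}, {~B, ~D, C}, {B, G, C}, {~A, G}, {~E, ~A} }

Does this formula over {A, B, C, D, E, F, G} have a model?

Suppose A = 1.
Unit clause (~G) forces G = 0.
But (G) is also a unit clause — contradiction.
So A must be the other value — set A = 0.
Unit clause (C) forces C = 1.
But (~C) is also a unit clause — contradiction.
Neither A = 1 nor A = 0 works.
No assignment satisfies every clause.

No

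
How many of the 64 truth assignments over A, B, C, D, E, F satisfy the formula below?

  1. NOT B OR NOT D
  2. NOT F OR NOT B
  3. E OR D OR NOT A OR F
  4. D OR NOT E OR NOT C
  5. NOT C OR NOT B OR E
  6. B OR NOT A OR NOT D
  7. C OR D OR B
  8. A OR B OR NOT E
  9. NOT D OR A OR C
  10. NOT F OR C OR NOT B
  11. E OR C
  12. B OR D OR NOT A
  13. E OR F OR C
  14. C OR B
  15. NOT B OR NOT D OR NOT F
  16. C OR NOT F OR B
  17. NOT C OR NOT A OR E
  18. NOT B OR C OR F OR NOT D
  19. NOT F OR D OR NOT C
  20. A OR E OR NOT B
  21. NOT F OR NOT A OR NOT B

5

There are 2^6 = 64 truth assignments over (A, B, C, D, E, F).
Split on A. With A = true, the clauses containing A are satisfied and NOT A drops from the rest; 1 of the 2^5 = 32 assignments to the other variables satisfy what remains.
With A = false, by the same count on the reduced clause set, 4 assignments work.
(One model: A=F, B=F, C=T, D=F, E=F, F=F.)
Total: 1 + 4 = 5.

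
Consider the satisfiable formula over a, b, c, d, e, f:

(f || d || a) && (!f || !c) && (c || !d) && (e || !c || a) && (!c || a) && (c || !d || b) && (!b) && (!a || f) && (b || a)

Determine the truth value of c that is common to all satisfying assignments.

Suppose c = true.
Unit clause (!f) forces f = false.
Unit clause (a) forces a = true.
But (!a) is also a unit clause — contradiction.
So every satisfying assignment has c = False.

False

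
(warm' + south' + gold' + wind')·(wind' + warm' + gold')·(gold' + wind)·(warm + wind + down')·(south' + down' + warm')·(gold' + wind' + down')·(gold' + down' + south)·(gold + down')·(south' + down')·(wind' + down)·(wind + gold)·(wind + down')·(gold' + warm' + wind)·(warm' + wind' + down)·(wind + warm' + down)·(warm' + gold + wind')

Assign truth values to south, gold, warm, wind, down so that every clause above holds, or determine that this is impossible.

Branch on gold: set gold = 0.
The clause (down') is unit, so down = 0.
The clause (wind') is unit, so wind = 0.
But (wind) is also a unit clause — contradiction.
Undo gold and try gold = 1.
The clause (wind) is unit, so wind = 1.
The clause (warm') is unit, so warm = 0.
The clause (down') is unit, so down = 0.
But (down) is also a unit clause — contradiction.
Both values of gold lead to a conflict.

UNSATISFIABLE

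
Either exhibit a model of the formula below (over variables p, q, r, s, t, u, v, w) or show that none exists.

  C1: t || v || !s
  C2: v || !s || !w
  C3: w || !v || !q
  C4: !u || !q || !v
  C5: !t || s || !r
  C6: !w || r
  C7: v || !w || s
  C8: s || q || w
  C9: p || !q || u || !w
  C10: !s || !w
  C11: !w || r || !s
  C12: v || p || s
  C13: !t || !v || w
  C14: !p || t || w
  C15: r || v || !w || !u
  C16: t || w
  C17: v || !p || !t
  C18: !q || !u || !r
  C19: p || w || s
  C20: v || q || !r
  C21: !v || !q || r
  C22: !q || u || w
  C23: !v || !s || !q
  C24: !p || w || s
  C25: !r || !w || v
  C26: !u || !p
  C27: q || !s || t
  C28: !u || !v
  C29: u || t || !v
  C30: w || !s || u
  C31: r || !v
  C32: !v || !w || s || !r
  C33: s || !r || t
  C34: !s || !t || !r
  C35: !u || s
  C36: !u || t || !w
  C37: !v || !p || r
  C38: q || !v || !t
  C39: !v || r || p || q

Branch on w: set w = false.
From the singleton clause (t), t = true.
From the singleton clause (!v), v = false.
From the singleton clause (!p), p = false.
From the singleton clause (s), s = true.
From the singleton clause (u), u = true.
From the singleton clause (!r), r = false.
All clauses hold; q can take either value.

p: false,  q: false,  r: false,  s: true,  t: true,  u: true,  v: false,  w: false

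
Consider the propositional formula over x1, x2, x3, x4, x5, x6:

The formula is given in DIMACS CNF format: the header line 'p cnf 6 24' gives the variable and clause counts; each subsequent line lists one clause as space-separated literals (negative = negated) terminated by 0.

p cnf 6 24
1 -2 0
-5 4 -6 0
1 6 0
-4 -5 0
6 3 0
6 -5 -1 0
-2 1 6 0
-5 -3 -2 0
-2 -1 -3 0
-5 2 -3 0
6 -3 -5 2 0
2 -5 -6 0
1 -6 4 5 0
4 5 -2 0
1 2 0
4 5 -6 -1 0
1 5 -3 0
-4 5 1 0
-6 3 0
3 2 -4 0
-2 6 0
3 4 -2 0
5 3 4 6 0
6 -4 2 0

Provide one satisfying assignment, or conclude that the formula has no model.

Try x1 = True.
Try x4 = False.
Try x5 = False.
(¬x2) alone gives x2 = False.
(¬x6) alone gives x6 = False.
(x3) alone gives x3 = True.
Every clause now holds.

x1=True,  x2=False,  x3=True,  x4=False,  x5=False,  x6=False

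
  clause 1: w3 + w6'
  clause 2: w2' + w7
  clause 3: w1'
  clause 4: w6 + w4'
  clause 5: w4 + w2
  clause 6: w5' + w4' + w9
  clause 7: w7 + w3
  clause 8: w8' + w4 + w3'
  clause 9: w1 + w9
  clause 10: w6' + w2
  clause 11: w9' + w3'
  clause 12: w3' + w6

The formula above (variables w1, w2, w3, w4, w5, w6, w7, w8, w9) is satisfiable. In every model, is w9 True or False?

Suppose w9 = 0.
(w1') alone gives w1 = 0.
But (w1) is also a unit clause — contradiction.
So every satisfying assignment has w9 = True.

True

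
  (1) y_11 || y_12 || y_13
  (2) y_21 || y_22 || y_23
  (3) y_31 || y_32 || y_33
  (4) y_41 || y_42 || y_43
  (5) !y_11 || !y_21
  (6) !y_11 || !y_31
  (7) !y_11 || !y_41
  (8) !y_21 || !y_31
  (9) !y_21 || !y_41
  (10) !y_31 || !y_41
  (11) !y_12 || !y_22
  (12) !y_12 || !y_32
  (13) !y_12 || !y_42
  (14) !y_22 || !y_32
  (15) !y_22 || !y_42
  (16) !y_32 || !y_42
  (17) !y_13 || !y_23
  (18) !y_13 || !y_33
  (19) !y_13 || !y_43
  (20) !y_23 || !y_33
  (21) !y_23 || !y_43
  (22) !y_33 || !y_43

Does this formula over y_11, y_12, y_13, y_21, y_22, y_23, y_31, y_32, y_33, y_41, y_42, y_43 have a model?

Try y_11 = false.
Try y_12 = true.
The clause (!y_22) is unit, so y_22 = false.
The clause (!y_32) is unit, so y_32 = false.
The clause (!y_42) is unit, so y_42 = false.
Try y_21 = true.
The clause (!y_31) is unit, so y_31 = false.
The clause (y_33) is unit, so y_33 = true.
The clause (!y_41) is unit, so y_41 = false.
The clause (y_43) is unit, so y_43 = true.
But (!y_43) is also a unit clause — contradiction.
That branch fails; take y_21 = false instead.
The clause (y_23) is unit, so y_23 = true.
The clause (!y_13) is unit, so y_13 = false.
The clause (!y_33) is unit, so y_33 = false.
The clause (y_31) is unit, so y_31 = true.
The clause (!y_41) is unit, so y_41 = false.
The clause (y_43) is unit, so y_43 = true.
But (!y_43) is also a unit clause — contradiction.
Both values of y_21 lead to a conflict.
That branch fails; take y_12 = false instead.
The clause (y_13) is unit, so y_13 = true.
The clause (!y_23) is unit, so y_23 = false.
The clause (!y_33) is unit, so y_33 = false.
The clause (!y_43) is unit, so y_43 = false.
Try y_21 = true.
The clause (!y_31) is unit, so y_31 = false.
The clause (y_32) is unit, so y_32 = true.
The clause (!y_41) is unit, so y_41 = false.
The clause (y_42) is unit, so y_42 = true.
But (!y_42) is also a unit clause — contradiction.
That branch fails; take y_21 = false instead.
The clause (y_22) is unit, so y_22 = true.
The clause (!y_32) is unit, so y_32 = false.
The clause (y_31) is unit, so y_31 = true.
The clause (!y_41) is unit, so y_41 = false.
The clause (y_42) is unit, so y_42 = true.
But (!y_42) is also a unit clause — contradiction.
Both values of y_21 lead to a conflict.
Both values of y_12 lead to a conflict.
That branch fails; take y_11 = true instead.
The clause (!y_21) is unit, so y_21 = false.
The clause (!y_31) is unit, so y_31 = false.
The clause (!y_41) is unit, so y_41 = false.
Try y_22 = true.
The clause (!y_12) is unit, so y_12 = false.
The clause (!y_32) is unit, so y_32 = false.
The clause (y_33) is unit, so y_33 = true.
The clause (!y_42) is unit, so y_42 = false.
The clause (y_43) is unit, so y_43 = true.
But (!y_43) is also a unit clause — contradiction.
That branch fails; take y_22 = false instead.
The clause (y_23) is unit, so y_23 = true.
The clause (!y_13) is unit, so y_13 = false.
The clause (!y_33) is unit, so y_33 = false.
The clause (y_32) is unit, so y_32 = true.
The clause (!y_12) is unit, so y_12 = false.
The clause (!y_42) is unit, so y_42 = false.
The clause (y_43) is unit, so y_43 = true.
But (!y_43) is also a unit clause — contradiction.
Both values of y_22 lead to a conflict.
Both values of y_11 lead to a conflict.
No assignment satisfies every clause.

No, unsatisfiable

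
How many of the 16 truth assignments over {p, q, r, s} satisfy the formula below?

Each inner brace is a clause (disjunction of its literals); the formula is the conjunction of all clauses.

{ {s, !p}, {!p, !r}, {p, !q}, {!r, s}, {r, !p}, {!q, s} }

3

There are 2^4 = 16 truth assignments over (p, q, r, s).
Check each against the 6 clauses (columns in the order p, q, r, s):
  F F F F  ✓ satisfies all
  F F F T  ✓ satisfies all
  F F T F  ✗ fails (!r || s)
  F F T T  ✓ satisfies all
  F T F F  ✗ fails (p || !q)
  F T F T  ✗ fails (p || !q)
  F T T F  ✗ fails (p || !q)
  F T T T  ✗ fails (p || !q)
  T F F F  ✗ fails (s || !p)
  T F F T  ✗ fails (r || !p)
  T F T F  ✗ fails (s || !p)
  T F T T  ✗ fails (!p || !r)
  T T F F  ✗ fails (s || !p)
  T T F T  ✗ fails (r || !p)
  T T T F  ✗ fails (s || !p)
  T T T T  ✗ fails (!p || !r)
3 of the 16 rows are models.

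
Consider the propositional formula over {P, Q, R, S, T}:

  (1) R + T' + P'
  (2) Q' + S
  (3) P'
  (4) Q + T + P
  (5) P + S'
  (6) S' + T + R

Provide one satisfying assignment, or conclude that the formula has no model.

The clause (P') is unit, so P = 0.
The clause (S') is unit, so S = 0.
The clause (Q') is unit, so Q = 0.
The clause (T) is unit, so T = 1.
All clauses hold; R can take either value.

P: 0; Q: 0; R: 0; S: 0; T: 1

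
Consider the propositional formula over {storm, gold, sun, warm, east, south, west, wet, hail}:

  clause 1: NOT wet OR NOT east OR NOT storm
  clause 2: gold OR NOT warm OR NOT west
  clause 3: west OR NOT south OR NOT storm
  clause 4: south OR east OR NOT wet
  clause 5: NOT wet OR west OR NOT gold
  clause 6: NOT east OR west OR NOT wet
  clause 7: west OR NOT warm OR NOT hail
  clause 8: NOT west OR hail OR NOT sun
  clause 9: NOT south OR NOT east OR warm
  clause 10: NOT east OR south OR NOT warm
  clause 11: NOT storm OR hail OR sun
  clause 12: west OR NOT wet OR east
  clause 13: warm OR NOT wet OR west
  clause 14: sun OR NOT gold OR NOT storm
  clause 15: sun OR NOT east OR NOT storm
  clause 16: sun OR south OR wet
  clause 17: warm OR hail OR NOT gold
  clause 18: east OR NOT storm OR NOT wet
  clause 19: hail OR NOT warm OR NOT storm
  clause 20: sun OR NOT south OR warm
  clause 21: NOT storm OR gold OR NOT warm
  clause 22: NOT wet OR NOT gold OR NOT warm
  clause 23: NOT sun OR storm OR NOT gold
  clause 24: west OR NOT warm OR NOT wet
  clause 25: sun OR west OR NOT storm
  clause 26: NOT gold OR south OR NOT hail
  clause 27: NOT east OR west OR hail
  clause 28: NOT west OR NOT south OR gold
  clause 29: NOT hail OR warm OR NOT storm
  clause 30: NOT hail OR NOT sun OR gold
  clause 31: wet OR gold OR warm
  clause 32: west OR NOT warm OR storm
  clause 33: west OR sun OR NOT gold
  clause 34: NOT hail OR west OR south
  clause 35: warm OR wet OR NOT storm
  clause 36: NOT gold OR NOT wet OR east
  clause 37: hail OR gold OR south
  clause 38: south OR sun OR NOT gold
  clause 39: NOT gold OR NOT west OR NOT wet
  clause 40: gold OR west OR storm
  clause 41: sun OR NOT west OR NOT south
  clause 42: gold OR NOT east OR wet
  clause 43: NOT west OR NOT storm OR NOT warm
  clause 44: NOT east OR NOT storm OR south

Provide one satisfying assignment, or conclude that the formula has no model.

storm=false; gold=false; sun=false; warm=false; east=true; south=false; west=true; wet=true; hail=true

Try wet = true.
Try east = true.
From the singleton clause (NOT storm), storm = false.
From the singleton clause (west), west = true.
From the singleton clause (NOT gold), gold = false.
From the singleton clause (NOT warm), warm = false.
From the singleton clause (NOT south), south = false.
From the singleton clause (hail), hail = true.
From the singleton clause (NOT sun), sun = false.
This assignment satisfies each clause.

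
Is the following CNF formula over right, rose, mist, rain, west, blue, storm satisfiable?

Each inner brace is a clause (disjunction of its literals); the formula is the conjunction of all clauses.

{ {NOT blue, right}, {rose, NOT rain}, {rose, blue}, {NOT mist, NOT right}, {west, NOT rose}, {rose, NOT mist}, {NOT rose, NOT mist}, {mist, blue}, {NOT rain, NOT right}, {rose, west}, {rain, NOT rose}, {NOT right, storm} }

Yes

Branch on blue: set blue = true.
(right) alone gives right = true.
(NOT mist) alone gives mist = false.
(NOT rain) alone gives rain = false.
(NOT rose) alone gives rose = false.
(west) alone gives west = true.
(storm) alone gives storm = true.
All clauses are satisfied.
A satisfying assignment: right=true, rose=false, mist=false, rain=false, west=true, blue=true, storm=true.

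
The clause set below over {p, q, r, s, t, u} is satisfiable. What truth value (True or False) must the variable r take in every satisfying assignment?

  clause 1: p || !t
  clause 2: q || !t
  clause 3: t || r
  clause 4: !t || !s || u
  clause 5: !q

True

Suppose r = false.
From the singleton clause (t), t = true.
From the singleton clause (p), p = true.
From the singleton clause (q), q = true.
Now (!q) is unsatisfied and unit — conflict.
So every satisfying assignment has r = True.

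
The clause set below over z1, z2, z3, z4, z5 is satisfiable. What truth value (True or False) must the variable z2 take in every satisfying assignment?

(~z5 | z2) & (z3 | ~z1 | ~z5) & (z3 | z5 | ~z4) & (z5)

Suppose z2 = 0.
From the singleton clause (~z5), z5 = 0.
But (z5) is also a unit clause — contradiction.
So every satisfying assignment has z2 = True.

True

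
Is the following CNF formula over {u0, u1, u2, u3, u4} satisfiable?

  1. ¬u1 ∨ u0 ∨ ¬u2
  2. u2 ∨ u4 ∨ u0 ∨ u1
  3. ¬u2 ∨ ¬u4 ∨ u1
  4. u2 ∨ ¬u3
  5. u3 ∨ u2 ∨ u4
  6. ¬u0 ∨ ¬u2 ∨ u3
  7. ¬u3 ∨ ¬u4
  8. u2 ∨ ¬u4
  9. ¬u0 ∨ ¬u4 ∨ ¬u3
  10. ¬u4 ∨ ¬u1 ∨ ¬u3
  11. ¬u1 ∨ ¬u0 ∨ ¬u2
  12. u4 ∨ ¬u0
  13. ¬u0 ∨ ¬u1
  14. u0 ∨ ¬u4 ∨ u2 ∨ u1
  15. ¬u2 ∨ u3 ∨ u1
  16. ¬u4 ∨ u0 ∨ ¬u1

Satisfiable

Branch on u2: set u2 = True.
Branch on u1: set u1 = False.
From the singleton clause (¬u4), u4 = False.
From the singleton clause (¬u0), u0 = False.
From the singleton clause (u3), u3 = True.
This assignment satisfies each clause.
A satisfying assignment: u0 ↦ False,  u1 ↦ False,  u2 ↦ True,  u3 ↦ True,  u4 ↦ False.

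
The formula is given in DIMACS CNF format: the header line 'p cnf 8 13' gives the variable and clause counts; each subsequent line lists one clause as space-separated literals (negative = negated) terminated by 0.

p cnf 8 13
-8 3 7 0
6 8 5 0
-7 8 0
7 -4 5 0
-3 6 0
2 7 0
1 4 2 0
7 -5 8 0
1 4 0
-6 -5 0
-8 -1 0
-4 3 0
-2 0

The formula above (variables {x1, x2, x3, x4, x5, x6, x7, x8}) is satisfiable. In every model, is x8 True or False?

Suppose x8 = False.
The clause (¬x7) is unit, so x7 = False.
The clause (x2) is unit, so x2 = True.
Now (¬x2) is unsatisfied and unit — conflict.
So every satisfying assignment has x8 = True.

True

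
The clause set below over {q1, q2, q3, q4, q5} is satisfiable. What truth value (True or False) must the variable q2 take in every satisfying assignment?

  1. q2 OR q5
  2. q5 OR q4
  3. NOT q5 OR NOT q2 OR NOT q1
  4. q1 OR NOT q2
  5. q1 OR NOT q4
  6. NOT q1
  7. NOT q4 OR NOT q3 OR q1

Suppose q2 = true.
The clause (q1) is unit, so q1 = true.
But (NOT q1) is also a unit clause — contradiction.
So every satisfying assignment has q2 = False.

False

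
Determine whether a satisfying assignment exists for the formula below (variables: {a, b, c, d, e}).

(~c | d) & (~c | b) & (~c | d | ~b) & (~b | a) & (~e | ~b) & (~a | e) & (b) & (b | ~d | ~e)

No

From the singleton clause (b), b = 1.
From the singleton clause (a), a = 1.
From the singleton clause (~e), e = 0.
But (e) is also a unit clause — contradiction.
No assignment satisfies every clause.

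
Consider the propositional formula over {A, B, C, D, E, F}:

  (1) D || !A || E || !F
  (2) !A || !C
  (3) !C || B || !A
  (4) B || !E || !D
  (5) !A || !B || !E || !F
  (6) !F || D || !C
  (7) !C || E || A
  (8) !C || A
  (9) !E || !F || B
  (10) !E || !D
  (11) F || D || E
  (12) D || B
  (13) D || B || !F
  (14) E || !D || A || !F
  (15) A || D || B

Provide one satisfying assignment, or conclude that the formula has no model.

Suppose A = true.
(!C) alone gives C = false.
Suppose E = false.
Suppose D = true.
All clauses hold; B, F can take either value.

A ↦ true, B ↦ false, C ↦ false, D ↦ true, E ↦ false, F ↦ false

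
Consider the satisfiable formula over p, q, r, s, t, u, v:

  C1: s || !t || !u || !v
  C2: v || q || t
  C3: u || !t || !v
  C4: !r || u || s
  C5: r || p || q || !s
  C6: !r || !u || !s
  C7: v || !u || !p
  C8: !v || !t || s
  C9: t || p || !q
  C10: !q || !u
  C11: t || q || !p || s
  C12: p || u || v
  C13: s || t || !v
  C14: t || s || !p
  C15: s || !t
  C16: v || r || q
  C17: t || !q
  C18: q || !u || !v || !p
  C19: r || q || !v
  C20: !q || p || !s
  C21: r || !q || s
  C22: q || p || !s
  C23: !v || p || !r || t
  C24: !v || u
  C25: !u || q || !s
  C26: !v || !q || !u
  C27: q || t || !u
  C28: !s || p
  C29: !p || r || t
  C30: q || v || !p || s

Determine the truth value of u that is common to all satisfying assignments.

False

Suppose u = true.
From the singleton clause (!q), q = false.
From the singleton clause (!s), s = false.
From the singleton clause (!t), t = false.
Now (t) is unsatisfied and unit — conflict.
So every satisfying assignment has u = False.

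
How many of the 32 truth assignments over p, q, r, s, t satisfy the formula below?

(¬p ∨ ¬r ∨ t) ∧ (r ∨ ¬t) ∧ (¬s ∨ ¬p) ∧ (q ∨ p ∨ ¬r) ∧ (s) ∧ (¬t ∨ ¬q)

3

There are 2^5 = 32 truth assignments over (p, q, r, s, t).
Split on p. With p = True, the clauses containing p are satisfied and ¬p drops from the rest; 0 of the 2^4 = 16 assignments to the other variables satisfy what remains.
With p = False, by the same count on the reduced clause set, 3 assignments work.
(One model: p=F, q=F, r=F, s=T, t=F.)
Total: 0 + 3 = 3.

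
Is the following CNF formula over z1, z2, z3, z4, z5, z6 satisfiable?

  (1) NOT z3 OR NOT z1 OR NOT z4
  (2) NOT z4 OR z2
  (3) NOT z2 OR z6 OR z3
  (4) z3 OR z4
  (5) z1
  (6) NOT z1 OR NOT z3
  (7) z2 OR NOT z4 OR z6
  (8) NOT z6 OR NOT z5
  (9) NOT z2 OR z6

Satisfiable

The clause (z1) is unit, so z1 = true.
The clause (NOT z3) is unit, so z3 = false.
The clause (z4) is unit, so z4 = true.
The clause (z2) is unit, so z2 = true.
The clause (z6) is unit, so z6 = true.
The clause (NOT z5) is unit, so z5 = false.
All clauses are satisfied.
A satisfying assignment: z1 ↦ true, z2 ↦ true, z3 ↦ false, z4 ↦ true, z5 ↦ false, z6 ↦ true.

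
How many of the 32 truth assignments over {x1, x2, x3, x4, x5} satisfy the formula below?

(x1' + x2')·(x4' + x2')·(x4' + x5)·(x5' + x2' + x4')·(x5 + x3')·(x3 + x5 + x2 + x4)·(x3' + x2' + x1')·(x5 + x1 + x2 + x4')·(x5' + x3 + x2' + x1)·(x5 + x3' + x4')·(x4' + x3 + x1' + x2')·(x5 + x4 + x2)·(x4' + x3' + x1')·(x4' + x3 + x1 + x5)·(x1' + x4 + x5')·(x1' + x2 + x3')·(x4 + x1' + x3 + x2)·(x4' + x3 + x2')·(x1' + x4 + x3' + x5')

There are 2^5 = 32 truth assignments over (x1, x2, x3, x4, x5).
Split on x5. With x5 = 1, the clauses containing x5 are satisfied and x5' drops from the rest; 6 of the 2^4 = 16 assignments to the other variables satisfy what remains.
With x5 = 0, by the same count on the reduced clause set, 1 assignment works.
(One model: x1=F, x2=F, x3=F, x4=F, x5=T.)
Total: 6 + 1 = 7.

7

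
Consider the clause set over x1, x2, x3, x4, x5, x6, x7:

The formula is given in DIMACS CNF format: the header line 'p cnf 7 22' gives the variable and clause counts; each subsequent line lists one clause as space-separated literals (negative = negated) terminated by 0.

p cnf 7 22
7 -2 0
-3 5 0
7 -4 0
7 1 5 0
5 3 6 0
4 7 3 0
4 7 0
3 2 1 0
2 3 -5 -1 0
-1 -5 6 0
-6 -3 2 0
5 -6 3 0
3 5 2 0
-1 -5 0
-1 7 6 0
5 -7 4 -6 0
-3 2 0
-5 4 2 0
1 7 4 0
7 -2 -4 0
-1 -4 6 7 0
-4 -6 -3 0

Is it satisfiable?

Yes

Try x7 = True.
Try x3 = True.
Unit clause (x5) forces x5 = True.
Unit clause (¬x1) forces x1 = False.
Unit clause (x2) forces x2 = True.
Try x4 = False.
No clause remains; x6 is free.
A satisfying assignment: x1=False; x2=True; x3=True; x4=False; x5=True; x6=True; x7=True.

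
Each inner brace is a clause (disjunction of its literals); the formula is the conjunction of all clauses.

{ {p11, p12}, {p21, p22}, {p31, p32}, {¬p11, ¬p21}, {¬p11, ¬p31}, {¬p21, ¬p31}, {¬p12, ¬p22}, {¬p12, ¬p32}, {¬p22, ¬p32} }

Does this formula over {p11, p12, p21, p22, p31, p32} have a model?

Suppose p11 = True.
(¬p21) alone gives p21 = False.
(p22) alone gives p22 = True.
(¬p31) alone gives p31 = False.
(p32) alone gives p32 = True.
That conflicts with the unit clause (¬p32).
That branch fails; take p11 = False instead.
(p12) alone gives p12 = True.
(¬p22) alone gives p22 = False.
(p21) alone gives p21 = True.
(¬p31) alone gives p31 = False.
(p32) alone gives p32 = True.
That conflicts with the unit clause (¬p32).
Either choice for p11 ends in contradiction.
No assignment satisfies every clause.

No, unsatisfiable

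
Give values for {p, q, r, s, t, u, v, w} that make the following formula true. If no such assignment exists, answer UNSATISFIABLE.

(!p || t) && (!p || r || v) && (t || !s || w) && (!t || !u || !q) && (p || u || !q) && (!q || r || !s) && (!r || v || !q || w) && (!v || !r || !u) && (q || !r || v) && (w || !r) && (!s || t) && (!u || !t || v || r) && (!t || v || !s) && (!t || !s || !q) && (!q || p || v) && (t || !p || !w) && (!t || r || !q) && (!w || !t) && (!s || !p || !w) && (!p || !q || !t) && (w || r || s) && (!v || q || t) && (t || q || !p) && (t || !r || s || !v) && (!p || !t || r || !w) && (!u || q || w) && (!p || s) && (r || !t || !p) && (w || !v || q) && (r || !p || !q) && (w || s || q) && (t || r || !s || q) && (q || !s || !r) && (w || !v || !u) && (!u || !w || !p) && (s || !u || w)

Try p = false.
Try u = true.
Try t = false.
Unit clause (!s) forces s = false.
Unit clause (w) forces w = true.
Try v = false.
Unit clause (!q) forces q = false.
Unit clause (!r) forces r = false.
All clauses are satisfied.

p=false; q=false; r=false; s=false; t=false; u=true; v=false; w=true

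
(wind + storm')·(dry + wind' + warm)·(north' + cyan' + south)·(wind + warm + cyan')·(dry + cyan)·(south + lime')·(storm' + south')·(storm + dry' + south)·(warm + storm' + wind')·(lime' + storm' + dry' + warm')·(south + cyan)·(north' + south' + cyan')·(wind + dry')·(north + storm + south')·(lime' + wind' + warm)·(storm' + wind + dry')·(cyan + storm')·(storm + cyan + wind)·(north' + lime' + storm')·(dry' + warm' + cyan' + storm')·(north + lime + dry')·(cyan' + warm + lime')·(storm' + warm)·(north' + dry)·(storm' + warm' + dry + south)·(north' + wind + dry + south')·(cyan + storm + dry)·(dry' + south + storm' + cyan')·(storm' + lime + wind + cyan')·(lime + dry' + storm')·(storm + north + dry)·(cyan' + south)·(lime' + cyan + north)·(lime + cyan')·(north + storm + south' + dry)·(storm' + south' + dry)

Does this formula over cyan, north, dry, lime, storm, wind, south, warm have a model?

Yes, satisfiable

Try wind = 1.
Try dry = 1.
Try south = 1.
From the singleton clause (storm'), storm = 0.
From the singleton clause (north), north = 1.
From the singleton clause (cyan'), cyan = 0.
Try lime = 1.
From the singleton clause (warm), warm = 1.
This assignment satisfies each clause.
A satisfying assignment: cyan=0, north=1, dry=1, lime=1, storm=0, wind=1, south=1, warm=1.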